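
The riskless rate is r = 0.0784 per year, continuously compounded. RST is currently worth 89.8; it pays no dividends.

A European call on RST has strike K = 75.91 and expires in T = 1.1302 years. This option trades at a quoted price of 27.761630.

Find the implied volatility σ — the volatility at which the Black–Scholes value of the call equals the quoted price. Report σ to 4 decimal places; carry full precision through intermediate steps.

At σ = 0.4670 the Black–Scholes value reproduces the quote:
σ√T = 0.467·√1.1302 = 0.496472
d₁ = (ln(S/K) + (r+σ²/2)T) / (σ√T) = (ln(89.8/75.91) + (0.0784+0.467²/2)·1.1302) / 0.496472 = (0.168037 + 0.211850) / 0.496472 = 0.765172
d₂ = d₁ − σ√T = 0.765172 − 0.496472 = 0.268700
e^{−rT} = 0.915205
N(d₁) = 0.777915,  N(d₂) = 0.605920
V = S·N(d₁) − K·e^{−rT}·N(d₂) = 69.856809 − 42.095178 = 27.761630 (equal to the quote); since ∂V/∂σ > 0 for all σ, the implied volatility is unique

sigma = 0.4670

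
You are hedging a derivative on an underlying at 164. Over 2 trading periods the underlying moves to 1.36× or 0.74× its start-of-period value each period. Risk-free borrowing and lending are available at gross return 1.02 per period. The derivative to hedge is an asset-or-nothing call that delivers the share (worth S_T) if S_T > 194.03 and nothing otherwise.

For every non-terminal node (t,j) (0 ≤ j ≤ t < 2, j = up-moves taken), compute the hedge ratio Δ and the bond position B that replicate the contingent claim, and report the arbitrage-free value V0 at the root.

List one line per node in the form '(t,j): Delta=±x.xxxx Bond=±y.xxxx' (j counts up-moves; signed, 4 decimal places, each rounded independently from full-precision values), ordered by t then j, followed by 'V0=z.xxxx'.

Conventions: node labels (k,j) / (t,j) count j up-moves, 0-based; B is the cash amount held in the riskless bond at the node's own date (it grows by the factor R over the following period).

Under the risk-neutral measure, an up-move has probability p* = (R−d)/(u−d) = 0.4516 and values discount at R = 1.02.
Payoffs at expiry: V(2,0)=0.0000, V(2,1)=0.0000, V(2,2)=303.3344
(1,0): S=121.3600. Δ = (V_up−V_dn)/(S_up−S_dn) = (0.0000−0.0000)/(165.0496−89.8064) = 0.0000. V = [p*·0.0000 + (1−p*)·0.0000]/1.02 = 0.0000. B = V − Δ·S = 0.0000.
(1,1): S=223.0400. Δ = (V_up−V_dn)/(S_up−S_dn) = (303.3344−0.0000)/(303.3344−165.0496) = 2.1935. V = [p*·303.3344 + (1−p*)·0.0000]/1.02 = 134.3037. B = V − Δ·S = -354.9454.
(0,0): S=164.0000. Δ = (V_up−V_dn)/(S_up−S_dn) = (134.3037−0.0000)/(223.0400−121.3600) = 1.3208. V = [p*·134.3037 + (1−p*)·0.0000]/1.02 = 59.4640. B = V − Δ·S = -157.1548.
Sanity check at the root: Δ(0,0)·S0 + B(0,0) reproduces V0 = 59.4640.

(0,0): Delta=1.3208 Bond=-157.1548
(1,0): Delta=0.0000 Bond=0.0000
(1,1): Delta=2.1935 Bond=-354.9454
V0=59.4640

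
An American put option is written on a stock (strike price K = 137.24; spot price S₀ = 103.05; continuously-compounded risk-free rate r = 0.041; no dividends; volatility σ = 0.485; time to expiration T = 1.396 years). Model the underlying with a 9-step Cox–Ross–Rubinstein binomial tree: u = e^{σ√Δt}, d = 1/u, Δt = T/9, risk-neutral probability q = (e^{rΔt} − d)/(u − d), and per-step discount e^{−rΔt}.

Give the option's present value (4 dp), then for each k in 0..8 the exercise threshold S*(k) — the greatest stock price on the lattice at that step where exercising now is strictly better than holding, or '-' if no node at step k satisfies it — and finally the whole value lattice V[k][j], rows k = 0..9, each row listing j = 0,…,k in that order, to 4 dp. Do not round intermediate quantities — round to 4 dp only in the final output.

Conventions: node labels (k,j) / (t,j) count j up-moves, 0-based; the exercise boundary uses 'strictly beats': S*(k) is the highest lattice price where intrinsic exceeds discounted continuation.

Δt=0.15511  u=1.21048  d=0.82612  q=0.46899  discount=0.99366
step 9 (expiry): payoffs max(K−S,0) = 118.7710 110.1782 97.5877 79.1395 52.1082 12.5005 0.0000 0.0000 0.0000 0.0000
step 8: (k=8,j=0): S=22.3563, K−S=114.8837, hold=114.0137 ⇒ V=114.8837 exercise | (k=8,j=1): S=32.7576, K−S=104.4824, hold=103.6124 ⇒ V=104.4824 exercise | (k=8,j=2): S=47.9981, K−S=89.2419, hold=88.3719 ⇒ V=89.2419 exercise | (k=8,j=3): S=70.3293, K−S=66.9107, hold=66.0407 ⇒ V=66.9107 exercise | (k=8,j=4): S=103.0500, K−S=34.1900, hold=33.3200 ⇒ V=34.1900 exercise | (k=8,j=5): S=150.9941, K−S=0.0000, hold=6.5958 ⇒ V=6.5958 continue | (k=8,j=6): S=221.2441, K−S=0.0000, hold=0.0000 ⇒ V=0.0000 continue | (k=8,j=7): S=324.1781, K−S=0.0000, hold=0.0000 ⇒ V=0.0000 continue | (k=8,j=8): S=475.0021, K−S=0.0000, hold=0.0000 ⇒ V=0.0000 continue  boundary S*=103.0500
step 7: (k=7,j=0): S=27.0618, K−S=110.1782, hold=109.3082 ⇒ V=110.1782 exercise | (k=7,j=1): S=39.6523, K−S=97.5877, hold=96.7177 ⇒ V=97.5877 exercise | (k=7,j=2): S=58.1005, K−S=79.1395, hold=78.2694 ⇒ V=79.1395 exercise | (k=7,j=3): S=85.1318, K−S=52.1082, hold=51.2381 ⇒ V=52.1082 exercise | (k=7,j=4): S=124.7395, K−S=12.5005, hold=21.1139 ⇒ V=21.1139 continue | (k=7,j=5): S=182.7746, K−S=0.0000, hold=3.4802 ⇒ V=3.4802 continue | (k=7,j=6): S=267.8106, K−S=0.0000, hold=0.0000 ⇒ V=0.0000 continue | (k=7,j=7): S=392.4096, K−S=0.0000, hold=0.0000 ⇒ V=0.0000 continue  boundary S*=85.1318
step 6: (k=6,j=0): S=32.7576, K−S=104.4824, hold=103.6124 ⇒ V=104.4824 exercise | (k=6,j=1): S=47.9981, K−S=89.2419, hold=88.3719 ⇒ V=89.2419 exercise | (k=6,j=2): S=70.3293, K−S=66.9107, hold=66.0407 ⇒ V=66.9107 exercise | (k=6,j=3): S=103.0500, K−S=34.1900, hold=37.3340 ⇒ V=37.3340 continue | (k=6,j=4): S=150.9941, K−S=0.0000, hold=12.7625 ⇒ V=12.7625 continue | (k=6,j=5): S=221.2441, K−S=0.0000, hold=1.8363 ⇒ V=1.8363 continue | (k=6,j=6): S=324.1781, K−S=0.0000, hold=0.0000 ⇒ V=0.0000 continue  boundary S*=70.3293
step 5: (k=5,j=0): S=39.6523, K−S=97.5877, hold=96.7177 ⇒ V=97.5877 exercise | (k=5,j=1): S=58.1005, K−S=79.1395, hold=78.2694 ⇒ V=79.1395 exercise | (k=5,j=2): S=85.1318, K−S=52.1082, hold=52.7033 ⇒ V=52.7033 continue | (k=5,j=3): S=124.7395, K−S=12.5005, hold=25.6465 ⇒ V=25.6465 continue | (k=5,j=4): S=182.7746, K−S=0.0000, hold=7.5898 ⇒ V=7.5898 continue | (k=5,j=5): S=267.8106, K−S=0.0000, hold=0.9689 ⇒ V=0.9689 continue  boundary S*=58.1005
step 4: (k=4,j=0): S=47.9981, K−S=89.2419, hold=88.3719 ⇒ V=89.2419 exercise | (k=4,j=1): S=70.3293, K−S=66.9107, hold=66.3181 ⇒ V=66.9107 exercise | (k=4,j=2): S=103.0500, K−S=34.1900, hold=39.7603 ⇒ V=39.7603 continue | (k=4,j=3): S=150.9941, K−S=0.0000, hold=17.0692 ⇒ V=17.0692 continue | (k=4,j=4): S=221.2441, K−S=0.0000, hold=4.4562 ⇒ V=4.4562 continue  boundary S*=70.3293
step 3: (k=3,j=0): S=58.1005, K−S=79.1395, hold=78.2694 ⇒ V=79.1395 exercise | (k=3,j=1): S=85.1318, K−S=52.1082, hold=53.8340 ⇒ V=53.8340 continue | (k=3,j=2): S=124.7395, K−S=12.5005, hold=28.9338 ⇒ V=28.9338 continue | (k=3,j=3): S=182.7746, K−S=0.0000, hold=11.0831 ⇒ V=11.0831 continue  boundary S*=58.1005
step 2: (k=2,j=0): S=70.3293, K−S=66.9107, hold=66.8450 ⇒ V=66.9107 exercise | (k=2,j=1): S=103.0500, K−S=34.1900, hold=41.8888 ⇒ V=41.8888 continue | (k=2,j=2): S=150.9941, K−S=0.0000, hold=20.4317 ⇒ V=20.4317 continue  boundary S*=70.3293
step 1: (k=1,j=0): S=85.1318, K−S=52.1082, hold=54.8259 ⇒ V=54.8259 continue | (k=1,j=1): S=124.7395, K−S=12.5005, hold=31.6239 ⇒ V=31.6239 continue  boundary S*=-
step 0: (k=0,j=0): S=103.0500, K−S=34.1900, hold=43.6658 ⇒ V=43.6658 continue  boundary S*=-

price = 43.6658
boundary = - - 70.3293 58.1005 70.3293 58.1005 70.3293 85.1318 103.0500
tree:
43.6658
54.8259 31.6239
66.9107 41.8888 20.4317
79.1395 53.8340 28.9338 11.0831
89.2419 66.9107 39.7603 17.0692 4.4562
97.5877 79.1395 52.7033 25.6465 7.5898 0.9689
104.4824 89.2419 66.9107 37.3340 12.7625 1.8363 0.0000
110.1782 97.5877 79.1395 52.1082 21.1139 3.4802 0.0000 0.0000
114.8837 104.4824 89.2419 66.9107 34.1900 6.5958 0.0000 0.0000 0.0000
118.7710 110.1782 97.5877 79.1395 52.1082 12.5005 0.0000 0.0000 0.0000 0.0000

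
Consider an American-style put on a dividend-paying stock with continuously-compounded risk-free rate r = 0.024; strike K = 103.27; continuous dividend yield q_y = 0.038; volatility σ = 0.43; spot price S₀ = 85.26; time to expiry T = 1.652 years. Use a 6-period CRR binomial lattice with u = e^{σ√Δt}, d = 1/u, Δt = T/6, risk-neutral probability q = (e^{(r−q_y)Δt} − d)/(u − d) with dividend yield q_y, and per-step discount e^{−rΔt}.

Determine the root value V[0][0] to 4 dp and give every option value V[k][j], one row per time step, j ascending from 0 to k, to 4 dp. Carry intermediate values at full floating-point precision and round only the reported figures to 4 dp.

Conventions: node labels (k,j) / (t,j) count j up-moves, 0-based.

Δt=0.27533  u=1.25311  d=0.79801  q=0.43538  discount=0.99341
step 6 (expiry): payoffs max(K−S,0) = 81.2506 68.6932 48.9743 18.0100 0.0000 0.0000 0.0000
k=5: (k=5,j=0): S=27.5927, K−S=75.6773, hold=75.2843 ⇒ V=75.6773 exercise | (k=5,j=1): S=43.3286, K−S=59.9414, hold=59.7122 ⇒ V=59.9414 exercise | (k=5,j=2): S=68.0386, K−S=35.2314, hold=35.2594 ⇒ V=35.2594 continue | (k=5,j=3): S=106.8404, K−S=0.0000, hold=10.1019 ⇒ V=10.1019 continue | (k=5,j=4): S=167.7705, K−S=0.0000, hold=0.0000 ⇒ V=0.0000 continue | (k=5,j=5): S=263.4485, K−S=0.0000, hold=0.0000 ⇒ V=0.0000 continue
k=4: (k=4,j=0): S=34.5768, K−S=68.6932, hold=68.3729 ⇒ V=68.6932 exercise | (k=4,j=1): S=54.2957, K−S=48.9743, hold=48.8714 ⇒ V=48.9743 exercise | (k=4,j=2): S=85.2600, K−S=18.0100, hold=24.1463 ⇒ V=24.1463 continue | (k=4,j=3): S=133.8830, K−S=0.0000, hold=5.6662 ⇒ V=5.6662 continue | (k=4,j=4): S=210.2353, K−S=0.0000, hold=0.0000 ⇒ V=0.0000 continue
k=3: (k=3,j=0): S=43.3286, K−S=59.9414, hold=59.7122 ⇒ V=59.9414 exercise | (k=3,j=1): S=68.0386, K−S=35.2314, hold=37.9134 ⇒ V=37.9134 continue | (k=3,j=2): S=106.8404, K−S=0.0000, hold=15.9945 ⇒ V=15.9945 continue | (k=3,j=3): S=167.7705, K−S=0.0000, hold=3.1782 ⇒ V=3.1782 continue
k=2: (k=2,j=0): S=54.2957, K−S=48.9743, hold=50.0193 ⇒ V=50.0193 continue | (k=2,j=1): S=85.2600, K−S=18.0100, hold=28.1836 ⇒ V=28.1836 continue | (k=2,j=2): S=133.8830, K−S=0.0000, hold=10.3460 ⇒ V=10.3460 continue
k=1: (k=1,j=0): S=68.0386, K−S=35.2314, hold=40.2457 ⇒ V=40.2457 continue | (k=1,j=1): S=106.8404, K−S=0.0000, hold=20.2830 ⇒ V=20.2830 continue
k=0: (k=0,j=0): S=85.2600, K−S=18.0100, hold=31.3466 ⇒ V=31.3466 continue

price = 31.3466
tree:
31.3466
40.2457 20.2830
50.0193 28.1836 10.3460
59.9414 37.9134 15.9945 3.1782
68.6932 48.9743 24.1463 5.6662 0.0000
75.6773 59.9414 35.2594 10.1019 0.0000 0.0000
81.2506 68.6932 48.9743 18.0100 0.0000 0.0000 0.0000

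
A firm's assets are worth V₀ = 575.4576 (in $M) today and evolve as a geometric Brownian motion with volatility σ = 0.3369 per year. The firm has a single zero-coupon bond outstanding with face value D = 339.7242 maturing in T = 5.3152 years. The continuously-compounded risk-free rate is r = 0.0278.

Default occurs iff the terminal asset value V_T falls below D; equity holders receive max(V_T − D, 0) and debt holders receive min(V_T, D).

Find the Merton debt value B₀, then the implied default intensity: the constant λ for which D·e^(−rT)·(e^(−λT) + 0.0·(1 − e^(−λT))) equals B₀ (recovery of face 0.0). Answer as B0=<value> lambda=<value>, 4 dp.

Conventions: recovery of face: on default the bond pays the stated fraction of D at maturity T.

B0=260.6594 lambda=0.0220

Work the structural quantities from V₀ = 575.4576 against face 339.7242:
d₁ = [ln(V₀/D) + (r + σ²/2)T] / (σ√T)
   = [ln(575.4576/339.7242) + (0.0278 + 0.5·0.3369²)·5.3152] / (0.3369·√5.3152)
   = [0.527031 + 0.449404] / 0.776713 = 1.257138
d₂ = d₁ − σ√T = 1.257138 − 0.776713 = 0.480424
N(d₁) = 0.895648,  N(d₂) = 0.684537,  e^(−rT) = 0.862636
E₀ = V₀·N(d₁) − D·e^(−rT)·N(d₂)
   = 575.4576·0.895648 − 339.7242·0.862636·0.684537 = 314.798228
B₀ = V₀ − E₀ = 575.4576 − 314.798228 = 260.659372
e^(−λT) = (B₀·e^(rT)/D − 0)/(1 − 0) = (260.6594·1.159238/339.7242 − 0)/1 = 0.88944556
λ = −ln(0.88944556)/5.3152 = 0.022042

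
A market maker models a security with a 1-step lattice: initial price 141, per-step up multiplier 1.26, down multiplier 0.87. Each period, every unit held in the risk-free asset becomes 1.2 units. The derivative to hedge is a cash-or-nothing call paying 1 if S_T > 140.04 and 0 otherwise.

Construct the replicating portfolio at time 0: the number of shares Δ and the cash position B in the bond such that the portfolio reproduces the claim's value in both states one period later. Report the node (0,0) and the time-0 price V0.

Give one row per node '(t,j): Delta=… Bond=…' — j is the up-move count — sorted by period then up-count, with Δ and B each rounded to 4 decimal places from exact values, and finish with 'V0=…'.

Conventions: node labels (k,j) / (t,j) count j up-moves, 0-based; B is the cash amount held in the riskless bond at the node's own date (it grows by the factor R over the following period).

(0,0): Delta=0.0182 Bond=-1.8590
V0=0.7051

Risk-neutral probability p* = (R−d)/(u−d) = (1.2−0.87)/(1.26−0.87) = 0.8462.
Expiry values: V(1,0)=0.0000, V(1,1)=1.0000
(0,0): S=141.0000. Δ = (V_up−V_dn)/(S_up−S_dn) = (1.0000−0.0000)/(177.6600−122.6700) = 0.0182. V = [p*·1.0000 + (1−p*)·0.0000]/1.2 = 0.7051. B = V − Δ·S = -1.8590.
Sanity check at the root: Δ(0,0)·S0 + B(0,0) reproduces V0 = 0.7051.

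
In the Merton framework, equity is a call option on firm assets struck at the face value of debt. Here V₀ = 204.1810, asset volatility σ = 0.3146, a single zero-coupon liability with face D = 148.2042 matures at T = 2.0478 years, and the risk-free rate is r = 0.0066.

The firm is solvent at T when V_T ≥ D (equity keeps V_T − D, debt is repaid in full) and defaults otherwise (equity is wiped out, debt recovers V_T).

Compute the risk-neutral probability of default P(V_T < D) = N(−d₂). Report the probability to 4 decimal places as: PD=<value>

With assets at 204.1810 and a single debt payment of 148.2042 at 2.0478 years:
d₁ = [ln(V₀/D) + (r + σ²/2)T] / (σ√T)
   = [ln(204.1810/148.2042) + (0.0066 + 0.5·0.3146²)·2.0478] / (0.3146·√2.0478)
   = [0.320416 + 0.114854] / 0.450197 = 0.966843
d₂ = d₁ − σ√T = 0.966843 − 0.450197 = 0.516647
risk-neutral PD = N(−d₂) = N(-0.516647) = 0.302701

PD=0.3027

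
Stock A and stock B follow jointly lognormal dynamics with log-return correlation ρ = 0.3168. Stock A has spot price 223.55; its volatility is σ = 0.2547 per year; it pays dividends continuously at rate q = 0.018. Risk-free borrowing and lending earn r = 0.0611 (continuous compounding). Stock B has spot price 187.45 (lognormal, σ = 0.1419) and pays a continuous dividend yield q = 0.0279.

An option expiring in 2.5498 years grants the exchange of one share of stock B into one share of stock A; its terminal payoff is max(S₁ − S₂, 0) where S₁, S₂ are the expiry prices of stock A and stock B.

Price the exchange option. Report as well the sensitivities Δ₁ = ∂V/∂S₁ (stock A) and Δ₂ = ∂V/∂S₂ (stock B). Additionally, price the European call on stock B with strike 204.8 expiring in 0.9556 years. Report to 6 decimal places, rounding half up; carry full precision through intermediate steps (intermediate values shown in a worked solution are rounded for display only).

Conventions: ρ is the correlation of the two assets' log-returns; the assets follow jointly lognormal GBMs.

σ_eff = √(σ₁² + σ₂² − 2ρσ₁σ₂) = √(0.2547² + 0.1419² − 2·0.3168·0.2547·0.1419) = 0.249215
d₁ = (ln(S₁/S₂) + (q₂ − q₁ + σ_eff²/2)T) / (σ_eff√T) = (ln(223.55/187.45) + (0.0279 − 0.018 + 0.031054)·2.5498) / 0.397949 = 0.704984
d₂ = d₁ − σ_eff√T = 0.704984 − 0.397949 = 0.307035
N(d₁) = 0.759590,  N(d₂) = 0.620592
V = S₁·e^{−q₁T}·N(d₁) − S₂·e^{−q₂T}·N(d₂) = 162.188966 − 108.341763 = 53.847202
Δ₁ = e^{−q₁T}·N(d₁) = 0.725515;  Δ₂ = −e^{−q₂T}·N(d₂) = -0.577977
[vanilla: stock B call K=204.8]
σ√T = 0.1419·√0.9556 = 0.138714
d₁ = (ln(S/K) + (r−q+σ²/2)T) / (σ√T) = (ln(187.45/204.8) + (0.0611−0.0279+0.1419²/2)·0.9556) / 0.138714 = (-0.088522 + 0.041347) / 0.138714 = -0.340088
d₂ = d₁ − σ√T = -0.340088 − 0.138714 = -0.478802
e^{−rT} = 0.943285
e^{−qT} = 0.973691
N(d₁) = 0.366895,  N(d₂) = 0.316040
price = S·e^{−qT}·N(d₁) − K·e^{−rT}·N(d₂) = 66.965081 − 61.054016 = 5.911066

exchange price = 53.847202
Δ1 = 0.725515
Δ2 = -0.577977
price(stock B call K=204.8) = 5.911066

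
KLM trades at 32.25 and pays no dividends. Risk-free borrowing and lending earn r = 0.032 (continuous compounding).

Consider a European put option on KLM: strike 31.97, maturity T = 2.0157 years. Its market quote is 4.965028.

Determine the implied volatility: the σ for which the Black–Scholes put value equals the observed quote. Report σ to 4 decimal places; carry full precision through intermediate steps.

sigma = 0.3461

At σ = 0.3461 the Black–Scholes value reproduces the quote:
σ√T = 0.3461·√2.0157 = 0.491377
d₁ = (ln(S/K) + (r+σ²/2)T) / (σ√T) = (ln(32.25/31.97) + (0.032+0.3461²/2)·2.0157) / 0.491377 = (0.008720 + 0.185228) / 0.491377 = 0.394703
d₂ = d₁ − σ√T = 0.394703 − 0.491377 = -0.096673
e^{−rT} = 0.937534
N(−d₁) = 0.346531,  N(−d₂) = 0.538507
V = K·e^{−rT}·N(−d₂) − S·N(−d₁) = 16.140651 − 11.175622 = 4.965028 (the quoted price), and the Black–Scholes price is strictly increasing in σ, so σ is unique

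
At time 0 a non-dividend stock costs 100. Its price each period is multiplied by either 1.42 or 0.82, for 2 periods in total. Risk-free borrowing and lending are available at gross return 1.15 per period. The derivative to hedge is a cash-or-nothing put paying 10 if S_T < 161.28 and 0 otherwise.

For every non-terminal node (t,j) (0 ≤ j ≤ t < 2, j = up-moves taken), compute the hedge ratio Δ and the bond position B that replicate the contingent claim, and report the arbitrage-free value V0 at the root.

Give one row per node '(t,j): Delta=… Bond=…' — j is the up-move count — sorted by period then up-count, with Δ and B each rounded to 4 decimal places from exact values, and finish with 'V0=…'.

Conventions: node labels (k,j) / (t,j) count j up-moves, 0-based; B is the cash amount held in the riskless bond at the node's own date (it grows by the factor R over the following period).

(0,0): Delta=-0.0797 Bond=13.2451
(1,0): Delta=0.0000 Bond=8.6957
(1,1): Delta=-0.1174 Bond=20.5797
V0=5.2741

Since d<R<u, set p* = (R−d)/(u−d) = 0.5500; price each node as the discounted p*-expectation of its children.
Payoffs at expiry: V(2,0)=10.0000, V(2,1)=10.0000, V(2,2)=0.0000
(1,0): S=82.0000. Δ = (V_up−V_dn)/(S_up−S_dn) = (10.0000−10.0000)/(116.4400−67.2400) = 0.0000. V = [p*·10.0000 + (1−p*)·10.0000]/1.15 = 8.6957. B = V − Δ·S = 8.6957.
(1,1): S=142.0000. Δ = (V_up−V_dn)/(S_up−S_dn) = (0.0000−10.0000)/(201.6400−116.4400) = -0.1174. V = [p*·0.0000 + (1−p*)·10.0000]/1.15 = 3.9130. B = V − Δ·S = 20.5797.
(0,0): S=100.0000. Δ = (V_up−V_dn)/(S_up−S_dn) = (3.9130−8.6957)/(142.0000−82.0000) = -0.0797. V = [p*·3.9130 + (1−p*)·8.6957]/1.15 = 5.2741. B = V − Δ·S = 13.2451.
Verification: the root portfolio costs Δ(0,0)·S0 + B(0,0) = 5.2741, matching V0.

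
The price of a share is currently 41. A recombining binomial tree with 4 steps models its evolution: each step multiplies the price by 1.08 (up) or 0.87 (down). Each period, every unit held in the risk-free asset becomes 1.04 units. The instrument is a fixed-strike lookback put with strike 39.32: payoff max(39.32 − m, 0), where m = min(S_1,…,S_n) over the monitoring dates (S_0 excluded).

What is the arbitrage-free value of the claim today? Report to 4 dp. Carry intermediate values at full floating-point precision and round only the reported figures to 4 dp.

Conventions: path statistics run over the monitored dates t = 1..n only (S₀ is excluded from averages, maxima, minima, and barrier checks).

price = 1.2121

Under the martingale measure an up-move has probability p* = 0.8095; value the claim as the probability-weighted average of per-path payoffs, discounted 4 periods at R = 1.04.
Enumerate all 2^4 = 16 price paths (U = up ×1.08, D = down ×0.87); each path with k up-moves has probability p*^k·(1−p*)^(4−k).
DDDD: m=23.4888, payoff=15.8312, prob=0.001316
UDDD: m=29.1585, payoff=10.1615, prob=0.005594
DUDD: m=29.1585, payoff=10.1615, prob=0.005594
UUDD: m=36.1968, payoff=3.1232, prob=0.023776
DDUD: m=29.1585, payoff=10.1615, prob=0.005594
UDUD: m=36.1968, payoff=3.1232, prob=0.023776
DUUD: m=35.6700, payoff=3.6500, prob=0.023776
UUUD: m=44.2800, payoff=0.0000, prob=0.101048
DDDU: m=26.9986, payoff=12.3214, prob=0.005594
UDDU: m=33.5155, payoff=5.8045, prob=0.023776
DUDU: m=33.5155, payoff=5.8045, prob=0.023776
UUDU: m=41.6055, payoff=0.0000, prob=0.101048
DDUU: m=31.0329, payoff=8.2871, prob=0.023776
UDUU: m=38.5236, payoff=0.7964, prob=0.101048
DUUU: m=35.6700, payoff=3.6500, prob=0.101048
UUUU: m=44.2800, payoff=0.0000, prob=0.429456
Price = Σ prob·payoff / R^4 = 1.417962 / 1.169859 = 1.2121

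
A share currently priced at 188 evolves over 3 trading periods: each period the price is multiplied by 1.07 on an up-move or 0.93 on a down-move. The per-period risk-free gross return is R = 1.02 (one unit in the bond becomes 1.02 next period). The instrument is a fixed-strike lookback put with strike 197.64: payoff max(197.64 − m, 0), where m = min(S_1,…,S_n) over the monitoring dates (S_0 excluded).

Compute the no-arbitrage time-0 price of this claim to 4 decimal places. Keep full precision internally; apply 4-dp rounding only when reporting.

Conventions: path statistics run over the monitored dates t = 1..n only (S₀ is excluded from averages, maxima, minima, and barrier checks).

Under the martingale measure an up-move has probability p* = 0.6429; value the claim as the probability-weighted average of per-path payoffs, discounted 3 periods at R = 1.02.
Enumerate all 2^3 = 8 price paths (U = up ×1.07, D = down ×0.93); each path with k up-moves has probability p*^k·(1−p*)^(3−k).
DDD: m=151.2191, payoff=46.4209, prob=0.045554
UDD: m=173.9833, payoff=23.6567, prob=0.081997
DUD: m=173.9833, payoff=23.6567, prob=0.081997
UUD: m=200.1743, payoff=0.0000, prob=0.147595
DDU: m=162.6012, payoff=35.0388, prob=0.081997
UDU: m=187.0788, payoff=10.5612, prob=0.147595
DUU: m=174.8400, payoff=22.8000, prob=0.147595
UUU: m=201.1600, payoff=0.0000, prob=0.265671
Price = Σ prob·payoff / R^3 = 13.791235 / 1.061208 = 12.9958

price = 12.9958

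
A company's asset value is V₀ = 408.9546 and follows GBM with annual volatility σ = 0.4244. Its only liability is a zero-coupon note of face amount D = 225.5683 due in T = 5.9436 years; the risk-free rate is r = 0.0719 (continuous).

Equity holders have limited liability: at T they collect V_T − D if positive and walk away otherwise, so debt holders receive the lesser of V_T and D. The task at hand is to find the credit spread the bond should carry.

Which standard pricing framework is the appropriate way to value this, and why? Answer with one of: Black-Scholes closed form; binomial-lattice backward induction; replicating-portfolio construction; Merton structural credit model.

Key observation: with the firm-asset dynamics (V₀ = 408.9546) and a single zero-coupon liability of face 225.5683 given, debt value, spread, and default probability all derive from the option view of the balance sheet.

framework: Merton structural credit model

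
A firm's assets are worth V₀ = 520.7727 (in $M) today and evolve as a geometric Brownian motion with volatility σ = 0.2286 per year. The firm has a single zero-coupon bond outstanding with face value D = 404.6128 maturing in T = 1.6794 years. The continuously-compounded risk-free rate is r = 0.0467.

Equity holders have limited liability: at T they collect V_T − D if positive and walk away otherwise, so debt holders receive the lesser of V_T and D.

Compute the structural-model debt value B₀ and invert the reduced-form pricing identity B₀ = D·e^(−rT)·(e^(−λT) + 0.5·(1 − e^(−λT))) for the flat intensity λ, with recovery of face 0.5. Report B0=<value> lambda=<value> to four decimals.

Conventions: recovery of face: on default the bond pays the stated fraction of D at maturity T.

Equity is a call on the firm's assets struck at D = 404.6128:
d₁ = [ln(V₀/D) + (r + σ²/2)T] / (σ√T)
   = [ln(520.7727/404.6128) + (0.0467 + 0.5·0.2286²)·1.6794] / (0.2286·√1.6794)
   = [0.252383 + 0.122309] / 0.296247 = 1.264798
d₂ = d₁ − σ√T = 1.264798 − 0.296247 = 0.968552
N(d₁) = 0.897028,  N(d₂) = 0.833616,  e^(−rT) = 0.924569
E₀ = V₀·N(d₁) − D·e^(−rT)·N(d₂)
   = 520.7727·0.897028 − 404.6128·0.924569·0.833616 = 155.298619
B₀ = V₀ − E₀ = 520.7727 − 155.298619 = 365.474081
e^(−λT) = (B₀·e^(rT)/D − 0.5)/(1 − 0.5) = (365.4741·1.081585/404.6128 − 0.5)/0.5 = 0.95392470
λ = −ln(0.95392470)/1.6794 = 0.028088

B0=365.4741 lambda=0.0281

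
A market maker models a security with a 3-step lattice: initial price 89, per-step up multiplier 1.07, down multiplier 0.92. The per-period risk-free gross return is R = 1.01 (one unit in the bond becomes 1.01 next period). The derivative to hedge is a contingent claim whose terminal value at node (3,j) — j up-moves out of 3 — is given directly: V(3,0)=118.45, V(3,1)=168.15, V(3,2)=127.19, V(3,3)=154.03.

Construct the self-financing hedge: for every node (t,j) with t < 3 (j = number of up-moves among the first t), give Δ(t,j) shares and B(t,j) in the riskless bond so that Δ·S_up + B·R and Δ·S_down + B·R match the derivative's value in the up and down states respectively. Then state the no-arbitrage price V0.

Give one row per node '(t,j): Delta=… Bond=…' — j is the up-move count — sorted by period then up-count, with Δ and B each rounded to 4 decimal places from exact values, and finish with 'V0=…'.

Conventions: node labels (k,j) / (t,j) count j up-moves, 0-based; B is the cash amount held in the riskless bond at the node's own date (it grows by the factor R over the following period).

(0,0): Delta=-0.1503 Bond=153.3568
(1,0): Delta=-0.3786 Bond=173.5831
(1,1): Delta=-0.0194 Bond=142.4285
(2,0): Delta=4.3984 Bond=-184.5314
(2,1): Delta=-3.1168 Bond=415.2191
(2,2): Delta=1.7560 Bond=-37.0581
V0=139.9829

Risk-neutral probability p* = (R−d)/(u−d) = (1.01−0.92)/(1.07−0.92) = 0.6000.
Terminal payoffs: V(3,0)=118.4500, V(3,1)=168.1500, V(3,2)=127.1900, V(3,3)=154.0300
  t=2,j=0: stock 75.3296 → up 80.6027 (V=168.1500), down 69.3032 (V=118.4500). Price 146.8020; hedge Δ=4.3984, bond B=-184.5314.
  t=2,j=1: stock 87.6116 → up 93.7444 (V=127.1900), down 80.6027 (V=168.1500). Price 142.1525; hedge Δ=-3.1168, bond B=415.2191.
  t=2,j=2: stock 101.8961 → up 109.0288 (V=154.0300), down 93.7444 (V=127.1900). Price 141.8752; hedge Δ=1.7560, bond B=-37.0581.
  t=1,j=0: stock 81.8800 → up 87.6116 (V=142.1525), down 75.3296 (V=146.8020). Price 142.5864; hedge Δ=-0.3786, bond B=173.5831.
  t=1,j=1: stock 95.2300 → up 101.8961 (V=141.8752), down 87.6116 (V=142.1525). Price 140.5803; hedge Δ=-0.0194, bond B=142.4285.
  t=0,j=0: stock 89.0000 → up 95.2300 (V=140.5803), down 81.8800 (V=142.5864). Price 139.9829; hedge Δ=-0.1503, bond B=153.3568.
As a check, the time-0 holding Δ(0,0)·S0 + B(0,0) comes to 139.9829 — exactly V0.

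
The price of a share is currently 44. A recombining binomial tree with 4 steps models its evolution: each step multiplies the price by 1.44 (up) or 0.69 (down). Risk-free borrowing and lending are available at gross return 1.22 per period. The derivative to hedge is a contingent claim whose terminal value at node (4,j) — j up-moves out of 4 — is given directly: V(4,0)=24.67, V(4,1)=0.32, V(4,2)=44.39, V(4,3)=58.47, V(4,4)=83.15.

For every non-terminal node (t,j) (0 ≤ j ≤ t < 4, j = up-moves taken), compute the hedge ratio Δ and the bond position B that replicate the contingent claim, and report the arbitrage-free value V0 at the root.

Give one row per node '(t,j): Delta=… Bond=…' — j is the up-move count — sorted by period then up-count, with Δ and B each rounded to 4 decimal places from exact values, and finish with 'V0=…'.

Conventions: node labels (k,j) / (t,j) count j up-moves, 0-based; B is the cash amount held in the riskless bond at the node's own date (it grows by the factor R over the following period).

Risk-neutral probability p* = (R−d)/(u−d) = (1.22−0.69)/(1.44−0.69) = 0.7067.
Payoffs at expiry: V(4,0)=24.6700, V(4,1)=0.3200, V(4,2)=44.3900, V(4,3)=58.4700, V(4,4)=83.1500
Node (3,0) S=14.4544: V=(p*·0.3200+(1−p*)·24.6700)/1.22=6.1169; Δ=(0.3200−24.6700)/(20.8143−9.9735)=-2.2461; B=V−Δ·S=38.5836
Node (3,1) S=30.1657: V=(p*·44.3900+(1−p*)·0.3200)/1.22=25.7892; Δ=(44.3900−0.3200)/(43.4386−20.8143)=1.9479; B=V−Δ·S=-32.9708
Node (3,2) S=62.9545: V=(p*·58.4700+(1−p*)·44.3900)/1.22=44.5409; Δ=(58.4700−44.3900)/(90.6545−43.4386)=0.2982; B=V−Δ·S=25.7675
Node (3,3) S=131.3833: V=(p*·83.1500+(1−p*)·58.4700)/1.22=62.2217; Δ=(83.1500−58.4700)/(189.1919−90.6545)=0.2505; B=V−Δ·S=29.3151
Node (2,0) S=20.9484: V=(p*·25.7892+(1−p*)·6.1169)/1.22=16.4087; Δ=(25.7892−6.1169)/(30.1657−14.4544)=1.2521; B=V−Δ·S=-9.8209
Node (2,1) S=43.7184: V=(p*·44.5409+(1−p*)·25.7892)/1.22=32.0003; Δ=(44.5409−25.7892)/(62.9545−30.1657)=0.5719; B=V−Δ·S=6.9981
Node (2,2) S=91.2384: V=(p*·62.2217+(1−p*)·44.5409)/1.22=46.7503; Δ=(62.2217−44.5409)/(131.3833−62.9545)=0.2584; B=V−Δ·S=23.1758
Node (1,0) S=30.3600: V=(p*·32.0003+(1−p*)·16.4087)/1.22=22.4810; Δ=(32.0003−16.4087)/(43.7184−20.9484)=0.6847; B=V−Δ·S=1.6922
Node (1,1) S=63.3600: V=(p*·46.7503+(1−p*)·32.0003)/1.22=34.7735; Δ=(46.7503−32.0003)/(91.2384−43.7184)=0.3104; B=V−Δ·S=15.1068
Node (0,0) S=44.0000: V=(p*·34.7735+(1−p*)·22.4810)/1.22=25.5473; Δ=(34.7735−22.4810)/(63.3600−30.3600)=0.3725; B=V−Δ·S=9.1573
As a check, the time-0 holding Δ(0,0)·S0 + B(0,0) comes to 25.5473 — exactly V0.

(0,0): Delta=0.3725 Bond=9.1573
(1,0): Delta=0.6847 Bond=1.6922
(1,1): Delta=0.3104 Bond=15.1068
(2,0): Delta=1.2521 Bond=-9.8209
(2,1): Delta=0.5719 Bond=6.9981
(2,2): Delta=0.2584 Bond=23.1758
(3,0): Delta=-2.2461 Bond=38.5836
(3,1): Delta=1.9479 Bond=-32.9708
(3,2): Delta=0.2982 Bond=25.7675
(3,3): Delta=0.2505 Bond=29.3151
V0=25.5473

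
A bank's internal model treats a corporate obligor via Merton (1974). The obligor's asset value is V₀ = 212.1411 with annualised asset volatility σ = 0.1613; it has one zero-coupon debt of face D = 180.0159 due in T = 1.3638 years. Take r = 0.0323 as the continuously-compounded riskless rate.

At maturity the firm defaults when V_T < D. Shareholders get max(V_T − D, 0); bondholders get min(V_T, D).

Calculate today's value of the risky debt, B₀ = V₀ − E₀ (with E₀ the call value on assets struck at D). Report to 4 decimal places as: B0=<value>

B0=169.8215

Work the structural quantities from V₀ = 212.1411 against face 180.0159:
d₁ = [ln(V₀/D) + (r + σ²/2)T] / (σ√T)
   = [ln(212.1411/180.0159) + (0.0323 + 0.5·0.1613²)·1.3638] / (0.1613·√1.3638)
   = [0.164206 + 0.061792] / 0.188369 = 1.199765
d₂ = d₁ − σ√T = 1.199765 − 0.188369 = 1.011396
N(d₁) = 0.884885,  N(d₂) = 0.844086,  e^(−rT) = 0.956905
E₀ = V₀·N(d₁) − D·e^(−rT)·N(d₂)
   = 212.1411·0.884885 − 180.0159·0.956905·0.844086 = 42.319600
B₀ = V₀ − E₀ = 212.1411 − 42.319600 = 169.821500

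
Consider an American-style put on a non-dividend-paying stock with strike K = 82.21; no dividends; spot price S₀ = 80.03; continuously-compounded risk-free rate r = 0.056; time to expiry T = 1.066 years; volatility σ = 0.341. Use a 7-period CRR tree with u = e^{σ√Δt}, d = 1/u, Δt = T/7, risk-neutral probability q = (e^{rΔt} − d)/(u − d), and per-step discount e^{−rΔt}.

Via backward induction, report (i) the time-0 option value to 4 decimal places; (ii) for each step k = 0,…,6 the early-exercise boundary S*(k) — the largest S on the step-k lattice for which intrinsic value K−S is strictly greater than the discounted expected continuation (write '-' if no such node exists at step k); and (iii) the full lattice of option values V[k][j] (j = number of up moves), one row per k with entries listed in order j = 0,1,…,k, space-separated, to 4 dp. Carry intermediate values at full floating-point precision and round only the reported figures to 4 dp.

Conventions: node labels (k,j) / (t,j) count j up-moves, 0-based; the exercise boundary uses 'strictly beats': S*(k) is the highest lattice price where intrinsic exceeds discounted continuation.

params: Δt=0.15229 u=1.14233 d=0.87540 q=0.49887 e^(-rΔt)=0.99151
t_7 payoffs: 50.6811 41.0673 28.5221 12.1515 0.0000 0.0000 0.0000 0.0000
t_6: node(6,0) S=36.0164 payoff=46.1936 vs cont=45.4955 → 46.1936 [stop]  node(6,1) S=46.9986 payoff=35.2114 vs cont=34.5133 → 35.2114 [stop]  node(6,2) S=61.3294 payoff=20.8806 vs cont=20.1825 → 20.8806 [stop]  node(6,3) S=80.0300 payoff=2.1800 vs cont=6.0378 → 6.0378 [wait]  node(6,4) S=104.4328 payoff=0.0000 vs cont=0.0000 → 0.0000 [wait]  node(6,5) S=136.2765 payoff=0.0000 vs cont=0.0000 → 0.0000 [wait]  node(6,6) S=177.8301 payoff=0.0000 vs cont=0.0000 → 0.0000 [wait]  ⇒ S*(6)=61.3294
t_5: node(5,0) S=41.1427 payoff=41.0673 vs cont=40.3692 → 41.0673 [stop]  node(5,1) S=53.6879 payoff=28.5221 vs cont=27.8240 → 28.5221 [stop]  node(5,2) S=70.0585 payoff=12.1515 vs cont=13.3616 → 13.3616 [wait]  node(5,3) S=91.4208 payoff=0.0000 vs cont=3.0001 → 3.0001 [wait]  node(5,4) S=119.2969 payoff=0.0000 vs cont=0.0000 → 0.0000 [wait]  node(5,5) S=155.6730 payoff=0.0000 vs cont=0.0000 → 0.0000 [wait]  ⇒ S*(5)=53.6879
t_4: node(4,0) S=46.9986 payoff=35.2114 vs cont=34.5133 → 35.2114 [stop]  node(4,1) S=61.3294 payoff=20.8806 vs cont=20.7810 → 20.8806 [stop]  node(4,2) S=80.0300 payoff=2.1800 vs cont=8.1230 → 8.1230 [wait]  node(4,3) S=104.4328 payoff=0.0000 vs cont=1.4907 → 1.4907 [wait]  node(4,4) S=136.2765 payoff=0.0000 vs cont=0.0000 → 0.0000 [wait]  ⇒ S*(4)=61.3294
t_3: node(3,0) S=53.6879 payoff=28.5221 vs cont=27.8240 → 28.5221 [stop]  node(3,1) S=70.0585 payoff=12.1515 vs cont=14.3930 → 14.3930 [wait]  node(3,2) S=91.4208 payoff=0.0000 vs cont=4.7735 → 4.7735 [wait]  node(3,3) S=119.2969 payoff=0.0000 vs cont=0.7407 → 0.7407 [wait]  ⇒ S*(3)=53.6879
t_2: node(2,0) S=61.3294 payoff=20.8806 vs cont=21.2912 → 21.2912 [wait]  node(2,1) S=80.0300 payoff=2.1800 vs cont=9.5127 → 9.5127 [wait]  node(2,2) S=104.4328 payoff=0.0000 vs cont=2.7382 → 2.7382 [wait]  ⇒ S*(2)=-
t_1: node(1,0) S=70.0585 payoff=12.1515 vs cont=15.2844 → 15.2844 [wait]  node(1,1) S=91.4208 payoff=0.0000 vs cont=6.0810 → 6.0810 [wait]  ⇒ S*(1)=-
t_0: node(0,0) S=80.0300 payoff=2.1800 vs cont=10.6023 → 10.6023 [wait]  ⇒ S*(0)=-

price = 10.6023
boundary = - - - 53.6879 61.3294 53.6879 61.3294
tree:
10.6023
15.2844 6.0810
21.2912 9.5127 2.7382
28.5221 14.3930 4.7735 0.7407
35.2114 20.8806 8.1230 1.4907 0.0000
41.0673 28.5221 13.3616 3.0001 0.0000 0.0000
46.1936 35.2114 20.8806 6.0378 0.0000 0.0000 0.0000
50.6811 41.0673 28.5221 12.1515 0.0000 0.0000 0.0000 0.0000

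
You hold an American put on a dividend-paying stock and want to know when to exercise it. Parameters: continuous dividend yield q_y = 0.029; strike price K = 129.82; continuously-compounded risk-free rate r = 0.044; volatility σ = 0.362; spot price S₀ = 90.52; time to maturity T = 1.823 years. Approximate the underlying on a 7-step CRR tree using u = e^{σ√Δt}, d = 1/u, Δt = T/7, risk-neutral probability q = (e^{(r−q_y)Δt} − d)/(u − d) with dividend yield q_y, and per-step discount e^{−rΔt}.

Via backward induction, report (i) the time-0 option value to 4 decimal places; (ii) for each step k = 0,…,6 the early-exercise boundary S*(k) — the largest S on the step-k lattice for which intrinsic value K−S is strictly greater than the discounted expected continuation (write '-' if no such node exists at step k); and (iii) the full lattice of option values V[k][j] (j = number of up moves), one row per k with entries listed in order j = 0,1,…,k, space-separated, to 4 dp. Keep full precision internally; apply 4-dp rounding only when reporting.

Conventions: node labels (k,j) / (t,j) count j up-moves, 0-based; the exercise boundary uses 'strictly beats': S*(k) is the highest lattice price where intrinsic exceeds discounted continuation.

price = 43.6303
boundary = - - 62.5582 75.2514 62.5582 75.2514 90.5200
tree:
43.6303
55.0159 31.5859
67.2618 42.2622 20.0605
77.8139 54.5686 29.1222 10.1107
86.5861 67.2618 40.7803 16.4035 3.1062
93.8787 77.8139 54.5686 25.8951 5.8673 0.0000
99.9411 86.5861 67.2618 39.3000 11.0825 0.0000 0.0000
104.9810 93.8787 77.8139 54.5686 20.9334 0.0000 0.0000 0.0000

Δt=0.26043, u=1.20290, d=0.83132, q=0.46448, disc=e^(-rΔt)=0.98861
k=7 terminal: V=max(K-S,0) → 104.9810 93.8787 77.8139 54.5686 20.9334 0.0000 0.0000 0.0000
k=6: j=0 S=29.8789 intr=99.9411 cont=98.6868 V=99.9411[EX]; j=1 S=43.2339 intr=86.5861 cont=85.4323 V=86.5861[EX]; j=2 S=62.5582 intr=67.2618 cont=66.2534 V=67.2618[EX]; j=3 S=90.5200 intr=39.3000 cont=38.5020 V=39.3000[EX]; j=4 S=130.9799 intr=0.0000 cont=11.0825 V=11.0825[hold]; j=5 S=189.5243 intr=0.0000 cont=0.0000 V=0.0000[hold]; j=6 S=274.2363 intr=0.0000 cont=0.0000 V=0.0000[hold]  S*(6)=90.5200
k=5: j=0 S=35.9413 intr=93.8787 cont=92.6700 V=93.8787[EX]; j=1 S=52.0061 intr=77.8139 cont=76.7261 V=77.8139[EX]; j=2 S=75.2514 intr=54.5686 cont=53.6557 V=54.5686[EX]; j=3 S=108.8866 intr=20.9334 cont=25.8951 V=25.8951[hold]; j=4 S=157.5559 intr=0.0000 cont=5.8673 V=5.8673[hold]; j=5 S=227.9790 intr=0.0000 cont=0.0000 V=0.0000[hold]  S*(5)=75.2514
k=4: j=0 S=43.2339 intr=86.5861 cont=85.4323 V=86.5861[EX]; j=1 S=62.5582 intr=67.2618 cont=66.2534 V=67.2618[EX]; j=2 S=90.5200 intr=39.3000 cont=40.7803 V=40.7803[hold]; j=3 S=130.9799 intr=0.0000 cont=16.4035 V=16.4035[hold]; j=4 S=189.5243 intr=0.0000 cont=3.1062 V=3.1062[hold]  S*(4)=62.5582
k=3: j=0 S=52.0061 intr=77.8139 cont=76.7261 V=77.8139[EX]; j=1 S=75.2514 intr=54.5686 cont=54.3355 V=54.5686[EX]; j=2 S=108.8866 intr=20.9334 cont=29.1222 V=29.1222[hold]; j=3 S=157.5559 intr=0.0000 cont=10.1107 V=10.1107[hold]  S*(3)=75.2514
k=2: j=0 S=62.5582 intr=67.2618 cont=66.2534 V=67.2618[EX]; j=1 S=90.5200 intr=39.3000 cont=42.2622 V=42.2622[hold]; j=2 S=130.9799 intr=0.0000 cont=20.0605 V=20.0605[hold]  S*(2)=62.5582
k=1: j=0 S=75.2514 intr=54.5686 cont=55.0159 V=55.0159[hold]; j=1 S=108.8866 intr=20.9334 cont=31.5859 V=31.5859[hold]  S*(1)=-
k=0: j=0 S=90.5200 intr=39.3000 cont=43.6303 V=43.6303[hold]  S*(0)=-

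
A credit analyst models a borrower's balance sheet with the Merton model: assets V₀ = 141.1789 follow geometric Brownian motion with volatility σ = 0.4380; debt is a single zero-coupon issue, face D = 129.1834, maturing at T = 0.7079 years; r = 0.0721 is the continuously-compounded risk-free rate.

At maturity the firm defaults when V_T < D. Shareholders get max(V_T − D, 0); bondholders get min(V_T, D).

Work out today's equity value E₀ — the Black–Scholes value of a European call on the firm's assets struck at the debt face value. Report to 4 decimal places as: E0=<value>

E0=29.8583

Apply the equity-as-call identities (strike 129.1834, horizon 0.7079 years):
d₁ = [ln(V₀/D) + (r + σ²/2)T] / (σ√T)
   = [ln(141.1789/129.1834) + (0.0721 + 0.5·0.4380²)·0.7079] / (0.4380·√0.7079)
   = [0.088795 + 0.118943] / 0.368519 = 0.563709
d₂ = d₁ − σ√T = 0.563709 − 0.368519 = 0.195190
N(d₁) = 0.713524,  N(d₂) = 0.577378,  e^(−rT) = 0.950241
E₀ = V₀·N(d₁) − D·e^(−rT)·N(d₂)
   = 141.1789·0.713524 − 129.1834·0.950241·0.577378 = 29.858290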